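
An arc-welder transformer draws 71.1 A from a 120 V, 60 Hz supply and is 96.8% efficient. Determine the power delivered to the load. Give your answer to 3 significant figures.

P_in = V_p I_p = 120 × 71.1 = 8532.0 W.
P_out = η P_in = 0.968 × 8532.0 = 8260 W.

P_out ≈ 8260 W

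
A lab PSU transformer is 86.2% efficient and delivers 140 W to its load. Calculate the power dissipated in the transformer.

P_in = P_out/η = 140/0.862 = 162.413 W.
P_loss = P_in − P_out = 162.413 − 140 = 22.4 W.

P_loss ≈ 22.4 W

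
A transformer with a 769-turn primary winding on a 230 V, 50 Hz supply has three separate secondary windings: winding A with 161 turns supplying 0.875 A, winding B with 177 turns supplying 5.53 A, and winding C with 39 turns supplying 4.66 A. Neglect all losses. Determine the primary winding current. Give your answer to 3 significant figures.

V_A = 230 × 161/769 = 48.153 V; V_B = 230 × 177/769 = 52.939 V; V_C = 230 × 39/769 = 11.664 V.
P_out = V_A I_A + V_B I_B + V_C I_C = 48.153×0.875 + 52.939×5.53 + 11.664×4.66 = 42.134 + 292.75 + 54.357 = 389.24 W.
Ideal ⇒ P_in = P_out, so I_p = P_out/V_p = 389.24/230 = 1.69 A.

I_p ≈ 1.69 A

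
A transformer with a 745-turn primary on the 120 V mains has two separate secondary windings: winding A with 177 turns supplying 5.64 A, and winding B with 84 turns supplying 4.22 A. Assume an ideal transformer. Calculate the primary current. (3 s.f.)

V_A = 120 × 177/745 = 28.510 V; V_B = 120 × 84/745 = 13.530 V.
P_out = V_A I_A + V_B I_B = 28.510×5.64 + 13.530×4.22 = 160.80 + 57.097 = 217.89 W.
Ideal ⇒ P_in = P_out, so I_p = P_out/V_p = 217.89/120 = 1.82 A.

I_p ≈ 1.82 A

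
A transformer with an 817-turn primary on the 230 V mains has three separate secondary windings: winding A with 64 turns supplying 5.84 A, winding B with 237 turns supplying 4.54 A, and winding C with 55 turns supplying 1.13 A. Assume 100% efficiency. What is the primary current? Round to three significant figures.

V_A = 230 × 64/817 = 18.017 V; V_B = 230 × 237/817 = 66.720 V; V_C = 230 × 55/817 = 15.483 V.
P_out = V_A I_A + V_B I_B + V_C I_C = 18.017×5.84 + 66.720×4.54 + 15.483×1.13 = 105.22 + 302.91 + 17.496 = 425.62 W.
Ideal ⇒ P_in = P_out, so I_p = P_out/V_p = 425.62/230 = 1.85 A.

I_p ≈ 1.85 A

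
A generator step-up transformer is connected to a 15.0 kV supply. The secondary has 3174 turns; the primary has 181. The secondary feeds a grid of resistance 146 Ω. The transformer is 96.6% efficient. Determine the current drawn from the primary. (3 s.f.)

V_s = 15000 × 3174/181 = 263040 V.
I_s = V_s/R = 263040/146 = 1801.6 A.
P_out = V_s I_s = 263040 × 1801.6 = 4.7390×10^8 W.
P_in = P_out/η = 4.7390×10^8/0.966 = 4.9058×10^8 W.
I_p = P_in/V_p = 4.9058×10^8/15000 = 32700 A.

I_p ≈ 32700 A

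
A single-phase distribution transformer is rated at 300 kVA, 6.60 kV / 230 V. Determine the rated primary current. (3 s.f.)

I_p ≈ 45.5 A

I_p = S/V_p = 300000/6600 = 45.5 A.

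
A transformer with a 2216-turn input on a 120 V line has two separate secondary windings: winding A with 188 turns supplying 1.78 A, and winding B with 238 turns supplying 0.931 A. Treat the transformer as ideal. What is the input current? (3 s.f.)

V_A = 120 × 188/2216 = 10.181 V; V_B = 120 × 238/2216 = 12.888 V.
P_out = V_A I_A + V_B I_B = 10.181×1.78 + 12.888×0.931 = 18.121 + 11.999 = 30.120 W.
Ideal ⇒ P_in = P_out, so I_in = P_out/V_in = 30.120/120 = 0.251 A.

I_in ≈ 0.251 A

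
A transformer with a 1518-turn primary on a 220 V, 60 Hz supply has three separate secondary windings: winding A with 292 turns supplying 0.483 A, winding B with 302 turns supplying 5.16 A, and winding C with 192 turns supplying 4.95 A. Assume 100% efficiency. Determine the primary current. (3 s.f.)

I_p ≈ 1.75 A

V_A = 220 × 292/1518 = 42.319 V; V_B = 220 × 302/1518 = 43.768 V; V_C = 220 × 192/1518 = 27.826 V.
P_out = V_A I_A + V_B I_B + V_C I_C = 42.319×0.483 + 43.768×5.16 + 27.826×4.95 = 20.440 + 225.84 + 137.74 = 384.02 W.
Ideal ⇒ P_in = P_out, so I_p = P_out/V_p = 384.02/220 = 1.75 A.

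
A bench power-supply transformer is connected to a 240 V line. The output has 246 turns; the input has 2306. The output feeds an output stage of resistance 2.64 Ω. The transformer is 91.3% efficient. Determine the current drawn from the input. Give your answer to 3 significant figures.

V_out = 240 × 246/2306 = 25.603 V.
I_out = V_out/R = 25.603/2.64 = 9.6980 A.
P_out = V_out I_out = 25.603 × 9.6980 = 248.30 W.
P_in = P_out/η = 248.30/0.913 = 271.96 W.
I_in = P_in/V_in = 271.96/240 = 1.13 A.

I_in ≈ 1.13 A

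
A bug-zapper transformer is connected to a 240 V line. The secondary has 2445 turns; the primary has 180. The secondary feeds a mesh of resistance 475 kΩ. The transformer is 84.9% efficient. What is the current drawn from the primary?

V_s = 240 × 2445/180 = 3260.0 V.
I_s = V_s/R = 3260.0/475000 = 0.0068632 A.
P_out = V_s I_s = 3260.0 × 0.0068632 = 22.374 W.
P_in = P_out/η = 22.374/0.849 = 26.353 W.
I_p = P_in/V_p = 26.353/240 = 0.110 A.

I_p ≈ 0.110 A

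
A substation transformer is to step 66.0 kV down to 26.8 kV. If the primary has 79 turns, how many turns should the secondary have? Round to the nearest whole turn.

N_s/N_p = V_s/V_p, so N_s = 79 × 26800/66000 = 32.1 ≈ 32 turns.

N_s = 32 turns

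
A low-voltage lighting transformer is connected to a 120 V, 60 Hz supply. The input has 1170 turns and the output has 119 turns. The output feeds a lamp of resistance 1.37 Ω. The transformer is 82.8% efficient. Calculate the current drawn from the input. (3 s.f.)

V_out = 120 × 119/1170 = 12.205 V.
I_out = V_out/R = 12.205/1.37 = 8.9089 A.
P_out = V_out I_out = 12.205 × 8.9089 = 108.73 W.
P_in = P_out/η = 108.73/0.828 = 131.32 W.
I_in = P_in/V_in = 131.32/120 = 1.09 A.

I_in ≈ 1.09 A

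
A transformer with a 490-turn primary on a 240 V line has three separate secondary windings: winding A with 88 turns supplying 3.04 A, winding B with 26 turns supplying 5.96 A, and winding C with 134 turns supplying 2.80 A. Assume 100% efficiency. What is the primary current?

V_A = 240 × 88/490 = 43.102 V; V_B = 240 × 26/490 = 12.735 V; V_C = 240 × 134/490 = 65.633 V.
P_out = V_A I_A + V_B I_B + V_C I_C = 43.102×3.04 + 12.735×5.96 + 65.633×2.80 = 131.03 + 75.899 + 183.77 = 390.70 W.
Ideal ⇒ P_in = P_out, so I_p = P_out/V_p = 390.70/240 = 1.63 A.

I_p ≈ 1.63 A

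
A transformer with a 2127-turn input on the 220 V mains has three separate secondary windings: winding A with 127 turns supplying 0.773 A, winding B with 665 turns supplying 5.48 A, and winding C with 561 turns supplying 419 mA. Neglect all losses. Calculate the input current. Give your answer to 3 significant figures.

I_in ≈ 1.87 A

V_A = 220 × 127/2127 = 13.136 V; V_B = 220 × 665/2127 = 68.782 V; V_C = 220 × 561/2127 = 58.025 V.
P_out = V_A I_A + V_B I_B + V_C I_C = 13.136×0.773 + 68.782×5.48 + 58.025×0.419 = 10.154 + 376.93 + 24.313 = 411.39 W.
Ideal ⇒ P_in = P_out, so I_in = P_out/V_in = 411.39/220 = 1.87 A.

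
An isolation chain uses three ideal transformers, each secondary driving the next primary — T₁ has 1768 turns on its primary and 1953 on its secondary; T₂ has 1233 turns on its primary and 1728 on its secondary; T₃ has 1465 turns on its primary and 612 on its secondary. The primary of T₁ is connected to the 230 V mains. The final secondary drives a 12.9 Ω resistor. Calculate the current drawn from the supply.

I_supply ≈ 7.46 A

Secondary of T₁: V = 230.00 × 1953/1768 = 254.07 V.
Secondary of T₂: V = 254.07 × 1728/1233 = 356.06 V.
Secondary of T₃: V = 356.06 × 612/1465 = 148.74 V.
I_load = 148.74/12.9 = 11.531 A, so P_out = 148.74 × 11.531 = 1715.1 W.
All ideal ⇒ P_in = P_out, so I_supply = 1715.1/230 = 7.46 A.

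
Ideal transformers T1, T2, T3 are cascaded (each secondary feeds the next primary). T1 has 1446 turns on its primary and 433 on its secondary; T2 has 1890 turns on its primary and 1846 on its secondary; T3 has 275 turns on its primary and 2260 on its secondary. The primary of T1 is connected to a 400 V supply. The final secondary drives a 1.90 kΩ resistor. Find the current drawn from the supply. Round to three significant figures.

I_supply ≈ 1.22 A

Secondary of T1: V = 400.00 × 433/1446 = 119.78 V.
Secondary of T2: V = 119.78 × 1846/1890 = 116.99 V.
Secondary of T3: V = 116.99 × 2260/275 = 961.45 V.
I_load = 961.45/1900 = 0.50602 A, so P_out = 961.45 × 0.50602 = 486.52 W.
All ideal ⇒ P_in = P_out, so I_supply = 486.52/400 = 1.22 A.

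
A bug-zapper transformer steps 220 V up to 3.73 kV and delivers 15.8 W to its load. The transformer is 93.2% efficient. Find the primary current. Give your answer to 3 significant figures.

I_p ≈ 0.0771 A

P_in = P_out/η = 15.8/0.932 = 16.953 W.
I_p = P_in/V_p = 16.953/220 = 0.0771 A.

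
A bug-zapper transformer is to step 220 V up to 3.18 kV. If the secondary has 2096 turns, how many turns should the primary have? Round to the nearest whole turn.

N_p/N_s = V_p/V_s, so N_p = 2096 × 220/3180 = 145.0 ≈ 145 turns.

N_p = 145 turns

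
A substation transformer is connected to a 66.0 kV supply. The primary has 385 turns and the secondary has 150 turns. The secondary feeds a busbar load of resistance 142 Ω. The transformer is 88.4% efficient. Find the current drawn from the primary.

V_s = 66000 × 150/385 = 25714 V.
I_s = V_s/R = 25714/142 = 181.09 A.
P_out = V_s I_s = 25714 × 181.09 = 4.6565×10^6 W.
P_in = P_out/η = 4.6565×10^6/0.884 = 5.2675×10^6 W.
I_p = P_in/V_p = 5.2675×10^6/66000 = 79.8 A.

I_p ≈ 79.8 A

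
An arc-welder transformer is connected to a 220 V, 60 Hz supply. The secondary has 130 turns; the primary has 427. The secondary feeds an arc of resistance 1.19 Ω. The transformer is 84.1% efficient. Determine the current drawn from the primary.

I_p ≈ 20.4 A

V_s = 220 × 130/427 = 66.979 V.
I_s = V_s/R = 66.979/1.19 = 56.285 A.
P_out = V_s I_s = 66.979 × 56.285 = 3769.9 W.
P_in = P_out/η = 3769.9/0.841 = 4482.6 W.
I_p = P_in/V_p = 4482.6/220 = 20.4 A.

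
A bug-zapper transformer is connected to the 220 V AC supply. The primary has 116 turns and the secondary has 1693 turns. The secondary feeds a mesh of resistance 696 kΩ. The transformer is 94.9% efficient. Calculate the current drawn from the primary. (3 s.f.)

V_s = 220 × 1693/116 = 3210.9 V.
I_s = V_s/R = 3210.9/696000 = 0.0046133 A.
P_out = V_s I_s = 3210.9 × 0.0046133 = 14.813 W.
P_in = P_out/η = 14.813/0.949 = 15.609 W.
I_p = P_in/V_p = 15.609/220 = 0.0709 A.

I_p ≈ 0.0709 A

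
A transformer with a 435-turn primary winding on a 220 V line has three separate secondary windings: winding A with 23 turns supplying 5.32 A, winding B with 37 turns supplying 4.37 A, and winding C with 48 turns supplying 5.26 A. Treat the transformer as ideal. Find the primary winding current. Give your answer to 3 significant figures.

V_A = 220 × 23/435 = 11.632 V; V_B = 220 × 37/435 = 18.713 V; V_C = 220 × 48/435 = 24.276 V.
P_out = V_A I_A + V_B I_B + V_C I_C = 11.632×5.32 + 18.713×4.37 + 24.276×5.26 = 61.883 + 81.774 + 127.69 = 271.35 W.
Ideal ⇒ P_in = P_out, so I_p = P_out/V_p = 271.35/220 = 1.23 A.

I_p ≈ 1.23 A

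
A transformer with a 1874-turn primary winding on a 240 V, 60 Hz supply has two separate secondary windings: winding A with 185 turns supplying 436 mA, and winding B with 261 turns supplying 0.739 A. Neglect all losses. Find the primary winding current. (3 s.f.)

I_p ≈ 0.146 A

V_A = 240 × 185/1874 = 23.693 V; V_B = 240 × 261/1874 = 33.426 V.
P_out = V_A I_A + V_B I_B = 23.693×0.436 + 33.426×0.739 = 10.330 + 24.702 = 35.032 W.
Ideal ⇒ P_in = P_out, so I_p = P_out/V_p = 35.032/240 = 0.146 A.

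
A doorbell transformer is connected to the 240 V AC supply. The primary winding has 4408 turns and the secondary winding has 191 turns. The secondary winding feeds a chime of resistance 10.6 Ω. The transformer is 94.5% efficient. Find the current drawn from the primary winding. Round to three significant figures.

V_s = 240 × 191/4408 = 10.399 V.
I_s = V_s/R = 10.399/10.6 = 0.98106 A.
P_out = V_s I_s = 10.399 × 0.98106 = 10.202 W.
P_in = P_out/η = 10.202/0.945 = 10.796 W.
I_p = P_in/V_p = 10.796/240 = 0.0450 A.

I_p ≈ 0.0450 A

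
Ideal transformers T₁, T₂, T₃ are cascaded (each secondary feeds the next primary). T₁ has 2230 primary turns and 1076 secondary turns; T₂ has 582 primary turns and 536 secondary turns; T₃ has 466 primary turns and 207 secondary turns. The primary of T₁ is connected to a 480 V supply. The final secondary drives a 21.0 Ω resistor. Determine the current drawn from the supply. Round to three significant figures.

I_supply ≈ 0.891 A

Secondary of T₁: V = 480.00 × 1076/2230 = 231.61 V.
Secondary of T₂: V = 231.61 × 536/582 = 213.30 V.
Secondary of T₃: V = 213.30 × 207/466 = 94.749 V.
I_load = 94.749/21.0 = 4.5119 A, so P_out = 94.749 × 4.5119 = 427.49 W.
All ideal ⇒ P_in = P_out, so I_supply = 427.49/480 = 0.891 A.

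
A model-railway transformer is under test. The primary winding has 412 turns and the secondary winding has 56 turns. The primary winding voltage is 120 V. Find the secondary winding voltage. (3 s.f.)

V_s/V_p = N_s/N_p, so V_s = 120 × 56/412 = 16.3 V.

V_s ≈ 16.3 V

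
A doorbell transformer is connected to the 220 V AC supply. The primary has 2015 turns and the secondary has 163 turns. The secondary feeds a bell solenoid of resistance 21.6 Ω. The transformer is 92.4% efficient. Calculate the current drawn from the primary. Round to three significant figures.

V_s = 220 × 163/2015 = 17.797 V.
I_s = V_s/R = 17.797/21.6 = 0.82391 A.
P_out = V_s I_s = 17.797 × 0.82391 = 14.663 W.
P_in = P_out/η = 14.663/0.924 = 15.869 W.
I_p = P_in/V_p = 15.869/220 = 0.0721 A.

I_p ≈ 0.0721 A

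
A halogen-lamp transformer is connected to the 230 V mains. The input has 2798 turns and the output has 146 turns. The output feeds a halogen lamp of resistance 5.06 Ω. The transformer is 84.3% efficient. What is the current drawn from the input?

I_in ≈ 0.147 A

V_out = 230 × 146/2798 = 12.001 V.
I_out = V_out/R = 12.001/5.06 = 2.3718 A.
P_out = V_out I_out = 12.001 × 2.3718 = 28.465 W.
P_in = P_out/η = 28.465/0.843 = 33.767 W.
I_in = P_in/V_in = 33.767/230 = 0.147 A.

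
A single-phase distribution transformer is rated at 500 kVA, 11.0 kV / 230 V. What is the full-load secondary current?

I_s ≈ 2170 A

I_s = S/V_s = 500000/230 = 2170 A.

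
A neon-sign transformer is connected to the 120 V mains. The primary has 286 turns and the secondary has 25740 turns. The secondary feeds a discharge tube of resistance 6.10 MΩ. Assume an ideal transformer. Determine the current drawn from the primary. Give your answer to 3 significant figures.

I_p ≈ 0.159 A

V_s = V_p × N_s/N_p = 120 × 25740/286 = 10800 V.
I_s = V_s/R = 10800/(6.10×10^6) = 0.0017705 A.
For an ideal transformer I_p N_p = I_s N_s, so I_p = 0.0017705 × 25740/286 = 0.159 A.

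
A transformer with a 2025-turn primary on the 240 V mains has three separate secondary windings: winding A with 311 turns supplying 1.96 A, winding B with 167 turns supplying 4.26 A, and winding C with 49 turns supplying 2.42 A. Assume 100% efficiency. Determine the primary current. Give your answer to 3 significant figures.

V_A = 240 × 311/2025 = 36.859 V; V_B = 240 × 167/2025 = 19.793 V; V_C = 240 × 49/2025 = 5.8074 V.
P_out = V_A I_A + V_B I_B + V_C I_C = 36.859×1.96 + 19.793×4.26 + 5.8074×2.42 = 72.244 + 84.316 + 14.054 = 170.61 W.
Ideal ⇒ P_in = P_out, so I_p = P_out/V_p = 170.61/240 = 0.711 A.

I_p ≈ 0.711 A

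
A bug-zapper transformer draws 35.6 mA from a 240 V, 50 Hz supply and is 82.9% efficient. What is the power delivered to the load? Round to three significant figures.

P_in = V_in I_in = 240 × 0.0356 = 8.5440 W.
P_out = η P_in = 0.829 × 8.5440 = 7.08 W.

P_out ≈ 7.08 W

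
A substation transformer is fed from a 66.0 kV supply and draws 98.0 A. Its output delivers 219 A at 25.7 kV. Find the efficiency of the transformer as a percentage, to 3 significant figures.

η ≈ 87.0%

P_in = 66000 × 98.0 = 6.46800×10^6 W.
P_out = 25700 × 219 = 5.62830×10^6 W.
η = P_out/P_in = 5.62830×10^6/(6.46800×10^6) = 0.870.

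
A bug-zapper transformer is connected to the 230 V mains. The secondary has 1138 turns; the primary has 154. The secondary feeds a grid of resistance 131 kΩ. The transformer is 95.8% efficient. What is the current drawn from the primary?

I_p ≈ 0.100 A

V_s = 230 × 1138/154 = 1699.6 V.
I_s = V_s/R = 1699.6/131000 = 0.012974 A.
P_out = V_s I_s = 1699.6 × 0.012974 = 22.051 W.
P_in = P_out/η = 22.051/0.958 = 23.018 W.
I_p = P_in/V_p = 23.018/230 = 0.100 A.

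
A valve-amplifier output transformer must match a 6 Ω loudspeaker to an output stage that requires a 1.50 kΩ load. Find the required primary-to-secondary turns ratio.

Z_p/Z_s = (N_p/N_s)², so N_p/N_s = √(1500/6) = √250 = 15.8.

N_p/N_s ≈ 15.8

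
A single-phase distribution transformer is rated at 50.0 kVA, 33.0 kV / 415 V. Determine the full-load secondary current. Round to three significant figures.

I_s = S/V_s = 50000/415 = 120 A.

I_s ≈ 120 A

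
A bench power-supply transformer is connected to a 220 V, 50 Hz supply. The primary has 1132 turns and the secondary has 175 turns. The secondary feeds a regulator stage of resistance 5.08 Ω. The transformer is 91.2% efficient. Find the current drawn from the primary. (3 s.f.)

I_p ≈ 1.13 A

V_s = 220 × 175/1132 = 34.011 V.
I_s = V_s/R = 34.011/5.08 = 6.6950 A.
P_out = V_s I_s = 34.011 × 6.6950 = 227.70 W.
P_in = P_out/η = 227.70/0.912 = 249.67 W.
I_p = P_in/V_p = 249.67/220 = 1.13 A.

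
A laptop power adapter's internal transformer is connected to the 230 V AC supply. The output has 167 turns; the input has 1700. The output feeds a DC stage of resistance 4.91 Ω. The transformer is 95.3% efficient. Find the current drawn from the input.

V_out = 230 × 167/1700 = 22.594 V.
I_out = V_out/R = 22.594/4.91 = 4.6017 A.
P_out = V_out I_out = 22.594 × 4.6017 = 103.97 W.
P_in = P_out/η = 103.97/0.953 = 109.10 W.
I_in = P_in/V_in = 109.10/230 = 0.474 A.

I_in ≈ 0.474 A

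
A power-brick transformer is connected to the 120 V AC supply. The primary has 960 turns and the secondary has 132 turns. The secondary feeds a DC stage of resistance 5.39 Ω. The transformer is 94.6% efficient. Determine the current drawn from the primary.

V_s = 120 × 132/960 = 16.500 V.
I_s = V_s/R = 16.500/5.39 = 3.0612 A.
P_out = V_s I_s = 16.500 × 3.0612 = 50.510 W.
P_in = P_out/η = 50.510/0.946 = 53.393 W.
I_p = P_in/V_p = 53.393/120 = 0.445 A.

I_p ≈ 0.445 A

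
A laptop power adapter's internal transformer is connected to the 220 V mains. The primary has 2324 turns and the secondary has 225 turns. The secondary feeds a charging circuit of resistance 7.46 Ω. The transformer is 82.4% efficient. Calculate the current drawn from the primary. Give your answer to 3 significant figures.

I_p ≈ 0.335 A

V_s = 220 × 225/2324 = 21.299 V.
I_s = V_s/R = 21.299/7.46 = 2.8552 A.
P_out = V_s I_s = 21.299 × 2.8552 = 60.813 W.
P_in = P_out/η = 60.813/0.824 = 73.803 W.
I_p = P_in/V_p = 73.803/220 = 0.335 A.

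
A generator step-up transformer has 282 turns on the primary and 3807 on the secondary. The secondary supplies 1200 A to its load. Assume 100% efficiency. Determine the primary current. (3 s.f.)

I_p ≈ 16200 A

For an ideal transformer I_p/I_s = N_s/N_p, so I_p = 1200 × 3807/282 = 16200 A.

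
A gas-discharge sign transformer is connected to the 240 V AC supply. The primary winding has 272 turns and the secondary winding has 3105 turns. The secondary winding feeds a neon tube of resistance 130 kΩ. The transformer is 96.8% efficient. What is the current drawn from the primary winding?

V_s = 240 × 3105/272 = 2739.7 V.
I_s = V_s/R = 2739.7/130000 = 0.021075 A.
P_out = V_s I_s = 2739.7 × 0.021075 = 57.738 W.
P_in = P_out/η = 57.738/0.968 = 59.647 W.
I_p = P_in/V_p = 59.647/240 = 0.249 A.

I_p ≈ 0.249 A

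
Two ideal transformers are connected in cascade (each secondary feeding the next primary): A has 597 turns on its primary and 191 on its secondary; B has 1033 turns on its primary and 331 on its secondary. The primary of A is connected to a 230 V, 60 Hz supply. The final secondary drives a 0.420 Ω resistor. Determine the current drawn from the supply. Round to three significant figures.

I_supply ≈ 5.76 A

Secondary of A: V = 230.00 × 191/597 = 73.585 V.
Secondary of B: V = 73.585 × 331/1033 = 23.578 V.
I_load = 23.578/0.420 = 56.139 A, so P_out = 23.578 × 56.139 = 1323.7 W.
All ideal ⇒ P_in = P_out, so I_supply = 1323.7/230 = 5.76 A.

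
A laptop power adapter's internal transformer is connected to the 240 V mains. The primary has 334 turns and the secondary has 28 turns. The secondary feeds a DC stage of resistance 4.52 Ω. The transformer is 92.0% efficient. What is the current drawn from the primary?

I_p ≈ 0.406 A

V_s = 240 × 28/334 = 20.120 V.
I_s = V_s/R = 20.120/4.52 = 4.4513 A.
P_out = V_s I_s = 20.120 × 4.4513 = 89.559 W.
P_in = P_out/η = 89.559/0.920 = 97.346 W.
I_p = P_in/V_p = 97.346/240 = 0.406 A.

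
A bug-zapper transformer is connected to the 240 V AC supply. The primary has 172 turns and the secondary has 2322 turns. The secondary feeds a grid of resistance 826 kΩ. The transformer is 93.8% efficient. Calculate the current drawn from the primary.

I_p ≈ 0.0565 A

V_s = 240 × 2322/172 = 3240.0 V.
I_s = V_s/R = 3240.0/826000 = 0.0039225 A.
P_out = V_s I_s = 3240.0 × 0.0039225 = 12.709 W.
P_in = P_out/η = 12.709/0.938 = 13.549 W.
I_p = P_in/V_p = 13.549/240 = 0.0565 A.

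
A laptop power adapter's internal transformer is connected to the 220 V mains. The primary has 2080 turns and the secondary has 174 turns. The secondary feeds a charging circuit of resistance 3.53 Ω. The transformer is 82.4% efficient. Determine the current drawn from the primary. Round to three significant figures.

I_p ≈ 0.529 A

V_s = 220 × 174/2080 = 18.404 V.
I_s = V_s/R = 18.404/3.53 = 5.2136 A.
P_out = V_s I_s = 18.404 × 5.2136 = 95.949 W.
P_in = P_out/η = 95.949/0.824 = 116.44 W.
I_p = P_in/V_p = 116.44/220 = 0.529 A.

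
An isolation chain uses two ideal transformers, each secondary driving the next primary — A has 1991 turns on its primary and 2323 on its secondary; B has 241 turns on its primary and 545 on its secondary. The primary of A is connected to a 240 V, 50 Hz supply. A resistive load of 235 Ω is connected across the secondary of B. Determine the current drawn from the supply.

After A: V = 240.00 × 2323/1991 = 280.02 V.
After B: V = 280.02 × 545/241 = 633.24 V.
I_load = 633.24/235 = 2.6946 A, so P_out = 633.24 × 2.6946 = 1706.4 W.
All ideal ⇒ P_in = P_out, so I_supply = 1706.4/240 = 7.11 A.

I_supply ≈ 7.11 A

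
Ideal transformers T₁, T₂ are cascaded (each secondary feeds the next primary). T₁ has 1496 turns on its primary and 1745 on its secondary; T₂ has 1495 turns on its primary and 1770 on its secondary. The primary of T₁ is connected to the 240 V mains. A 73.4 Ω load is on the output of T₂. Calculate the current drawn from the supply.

Secondary of T₁: V = 240.00 × 1745/1496 = 279.95 V.
Secondary of T₂: V = 279.95 × 1770/1495 = 331.44 V.
I_load = 331.44/73.4 = 4.5156 A, so P_out = 331.44 × 4.5156 = 1496.6 W.
All ideal ⇒ P_in = P_out, so I_supply = 1496.6/240 = 6.24 A.

I_supply ≈ 6.24 A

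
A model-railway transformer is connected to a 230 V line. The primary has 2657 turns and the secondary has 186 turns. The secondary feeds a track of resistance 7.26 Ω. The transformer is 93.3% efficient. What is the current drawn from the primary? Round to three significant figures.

V_s = 230 × 186/2657 = 16.101 V.
I_s = V_s/R = 16.101/7.26 = 2.2178 A.
P_out = V_s I_s = 16.101 × 2.2178 = 35.708 W.
P_in = P_out/η = 35.708/0.933 = 38.272 W.
I_p = P_in/V_p = 38.272/230 = 0.166 A.

I_p ≈ 0.166 A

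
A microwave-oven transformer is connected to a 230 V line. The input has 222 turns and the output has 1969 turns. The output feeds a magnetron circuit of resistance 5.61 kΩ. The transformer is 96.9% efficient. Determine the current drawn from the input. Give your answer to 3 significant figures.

I_in ≈ 3.33 A

V_out = 230 × 1969/222 = 2040.0 V.
I_out = V_out/R = 2040.0/5610 = 0.36363 A.
P_out = V_out I_out = 2040.0 × 0.36363 = 741.79 W.
P_in = P_out/η = 741.79/0.969 = 765.52 W.
I_in = P_in/V_in = 765.52/230 = 3.33 A.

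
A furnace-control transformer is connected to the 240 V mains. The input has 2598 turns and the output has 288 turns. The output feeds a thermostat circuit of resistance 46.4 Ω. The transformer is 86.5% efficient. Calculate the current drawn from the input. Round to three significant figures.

I_in ≈ 0.0735 A

V_out = 240 × 288/2598 = 26.605 V.
I_out = V_out/R = 26.605/46.4 = 0.57339 A.
P_out = V_out I_out = 26.605 × 0.57339 = 15.255 W.
P_in = P_out/η = 15.255/0.865 = 17.636 W.
I_in = P_in/V_in = 17.636/240 = 0.0735 A.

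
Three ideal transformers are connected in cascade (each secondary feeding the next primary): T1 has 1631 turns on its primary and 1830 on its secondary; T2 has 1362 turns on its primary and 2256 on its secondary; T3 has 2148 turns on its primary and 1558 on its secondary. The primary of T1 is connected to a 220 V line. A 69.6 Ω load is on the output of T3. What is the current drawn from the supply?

I_supply ≈ 5.74 A

After T1: V = 220.00 × 1830/1631 = 246.84 V.
After T2: V = 246.84 × 2256/1362 = 408.87 V.
After T3: V = 408.87 × 1558/2148 = 296.56 V.
I_load = 296.56/69.6 = 4.2609 A, so P_out = 296.56 × 4.2609 = 1263.6 W.
All ideal ⇒ P_in = P_out, so I_supply = 1263.6/220 = 5.74 A.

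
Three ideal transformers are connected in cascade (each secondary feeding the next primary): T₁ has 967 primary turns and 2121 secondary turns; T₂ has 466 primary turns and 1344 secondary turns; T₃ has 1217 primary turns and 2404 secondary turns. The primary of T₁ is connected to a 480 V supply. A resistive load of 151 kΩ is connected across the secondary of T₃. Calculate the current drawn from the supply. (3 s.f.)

I_supply ≈ 0.496 A

After T₁: V = 480.00 × 2121/967 = 1052.8 V.
After T₂: V = 1052.8 × 1344/466 = 3036.5 V.
After T₃: V = 3036.5 × 2404/1217 = 5998.1 V.
I_load = 5998.1/151000 = 0.039722 A, so P_out = 5998.1 × 0.039722 = 238.26 W.
All ideal ⇒ P_in = P_out, so I_supply = 238.26/480 = 0.496 A.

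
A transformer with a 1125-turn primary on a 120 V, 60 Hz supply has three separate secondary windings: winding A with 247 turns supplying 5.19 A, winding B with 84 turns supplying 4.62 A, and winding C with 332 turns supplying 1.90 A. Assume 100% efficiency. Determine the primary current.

I_p ≈ 2.05 A

V_A = 120 × 247/1125 = 26.347 V; V_B = 120 × 84/1125 = 8.9600 V; V_C = 120 × 332/1125 = 35.413 V.
P_out = V_A I_A + V_B I_B + V_C I_C = 26.347×5.19 + 8.9600×4.62 + 35.413×1.90 = 136.74 + 41.395 + 67.285 = 245.42 W.
Ideal ⇒ P_in = P_out, so I_p = P_out/V_p = 245.42/120 = 2.05 A.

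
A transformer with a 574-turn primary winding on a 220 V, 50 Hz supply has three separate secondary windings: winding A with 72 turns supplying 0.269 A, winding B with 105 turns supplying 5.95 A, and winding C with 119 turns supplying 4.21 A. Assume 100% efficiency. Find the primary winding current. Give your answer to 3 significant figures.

I_p ≈ 1.99 A

V_A = 220 × 72/574 = 27.596 V; V_B = 220 × 105/574 = 40.244 V; V_C = 220 × 119/574 = 45.610 V.
P_out = V_A I_A + V_B I_B + V_C I_C = 27.596×0.269 + 40.244×5.95 + 45.610×4.21 = 7.4233 + 239.45 + 192.02 = 438.89 W.
Ideal ⇒ P_in = P_out, so I_p = P_out/V_p = 438.89/220 = 1.99 A.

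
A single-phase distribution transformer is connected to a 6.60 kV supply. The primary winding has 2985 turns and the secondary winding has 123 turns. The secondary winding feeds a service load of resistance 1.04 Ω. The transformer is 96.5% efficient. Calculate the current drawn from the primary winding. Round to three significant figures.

I_p ≈ 11.2 A

V_s = 6600 × 123/2985 = 271.96 V.
I_s = V_s/R = 271.96/1.04 = 261.50 A.
P_out = V_s I_s = 271.96 × 261.50 = 71117 W.
P_in = P_out/η = 71117/0.965 = 73697 W.
I_p = P_in/V_p = 73697/6600 = 11.2 A.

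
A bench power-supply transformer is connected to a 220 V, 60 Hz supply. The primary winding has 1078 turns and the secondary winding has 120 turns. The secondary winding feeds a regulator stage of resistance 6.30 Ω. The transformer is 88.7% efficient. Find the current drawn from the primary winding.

V_s = 220 × 120/1078 = 24.490 V.
I_s = V_s/R = 24.490/6.30 = 3.8873 A.
P_out = V_s I_s = 24.490 × 3.8873 = 95.198 W.
P_in = P_out/η = 95.198/0.887 = 107.33 W.
I_p = P_in/V_p = 107.33/220 = 0.488 A.

I_p ≈ 0.488 A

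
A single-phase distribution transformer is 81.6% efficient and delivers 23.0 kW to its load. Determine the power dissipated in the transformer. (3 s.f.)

P_in = P_out/η = 23000/0.816 = 28186.3 W.
P_loss = P_in − P_out = 28186.3 − 23000 = 5190 W.

P_loss ≈ 5190 W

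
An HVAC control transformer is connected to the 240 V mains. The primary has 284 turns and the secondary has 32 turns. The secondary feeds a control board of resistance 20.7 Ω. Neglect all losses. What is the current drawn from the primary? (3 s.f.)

V_s = V_p × N_s/N_p = 240 × 32/284 = 27.042 V.
I_s = V_s/R = 27.042/20.7 = 1.3064 A.
For an ideal transformer I_p N_p = I_s N_s, so I_p = 1.3064 × 32/284 = 0.147 A.

I_p ≈ 0.147 A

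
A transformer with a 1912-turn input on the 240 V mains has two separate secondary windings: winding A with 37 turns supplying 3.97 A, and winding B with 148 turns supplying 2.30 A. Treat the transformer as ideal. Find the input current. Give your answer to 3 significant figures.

V_A = 240 × 37/1912 = 4.6444 V; V_B = 240 × 148/1912 = 18.577 V.
P_out = V_A I_A + V_B I_B = 4.6444×3.97 + 18.577×2.30 = 18.438 + 42.728 = 61.166 W.
Ideal ⇒ P_in = P_out, so I_in = P_out/V_in = 61.166/240 = 0.255 A.

I_in ≈ 0.255 A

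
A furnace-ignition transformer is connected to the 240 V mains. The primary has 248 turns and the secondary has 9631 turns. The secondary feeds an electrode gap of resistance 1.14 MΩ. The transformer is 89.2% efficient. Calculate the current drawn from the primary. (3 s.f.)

V_s = 240 × 9631/248 = 9320.3 V.
I_s = V_s/R = 9320.3/(1.14×10^6) = 0.0081757 A.
P_out = V_s I_s = 9320.3 × 0.0081757 = 76.200 W.
P_in = P_out/η = 76.200/0.892 = 85.426 W.
I_p = P_in/V_p = 85.426/240 = 0.356 A.

I_p ≈ 0.356 A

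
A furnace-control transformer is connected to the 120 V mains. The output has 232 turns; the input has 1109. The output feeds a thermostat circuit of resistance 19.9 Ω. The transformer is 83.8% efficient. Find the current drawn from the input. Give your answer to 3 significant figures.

I_in ≈ 0.315 A

V_out = 120 × 232/1109 = 25.104 V.
I_out = V_out/R = 25.104/19.9 = 1.2615 A.
P_out = V_out I_out = 25.104 × 1.2615 = 31.668 W.
P_in = P_out/η = 31.668/0.838 = 37.790 W.
I_in = P_in/V_in = 37.790/120 = 0.315 A.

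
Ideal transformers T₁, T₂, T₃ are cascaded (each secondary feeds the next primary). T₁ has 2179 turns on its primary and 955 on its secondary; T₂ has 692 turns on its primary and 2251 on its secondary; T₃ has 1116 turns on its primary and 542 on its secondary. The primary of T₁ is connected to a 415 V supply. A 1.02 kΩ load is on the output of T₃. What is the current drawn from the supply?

I_supply ≈ 0.195 A

After T₁: V = 415.00 × 955/2179 = 181.88 V.
After T₂: V = 181.88 × 2251/692 = 591.65 V.
After T₃: V = 591.65 × 542/1116 = 287.34 V.
I_load = 287.34/1020 = 0.28171 A, so P_out = 287.34 × 0.28171 = 80.946 W.
All ideal ⇒ P_in = P_out, so I_supply = 80.946/415 = 0.195 A.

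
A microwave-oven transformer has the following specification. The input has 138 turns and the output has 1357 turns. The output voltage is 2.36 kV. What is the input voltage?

V_in/V_out = N_in/N_out, so V_in = 2360 × 138/1357 = 240 V.

V_in ≈ 240 V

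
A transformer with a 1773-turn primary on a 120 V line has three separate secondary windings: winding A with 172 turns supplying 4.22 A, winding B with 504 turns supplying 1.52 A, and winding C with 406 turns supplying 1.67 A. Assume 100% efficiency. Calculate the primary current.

V_A = 120 × 172/1773 = 11.641 V; V_B = 120 × 504/1773 = 34.112 V; V_C = 120 × 406/1773 = 27.479 V.
P_out = V_A I_A + V_B I_B + V_C I_C = 11.641×4.22 + 34.112×1.52 + 27.479×1.67 = 49.126 + 51.850 + 45.890 = 146.87 W.
Ideal ⇒ P_in = P_out, so I_p = P_out/V_p = 146.87/120 = 1.22 A.

I_p ≈ 1.22 A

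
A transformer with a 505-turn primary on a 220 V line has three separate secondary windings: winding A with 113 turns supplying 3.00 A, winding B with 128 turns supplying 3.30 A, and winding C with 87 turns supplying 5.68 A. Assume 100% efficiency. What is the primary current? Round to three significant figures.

I_p ≈ 2.49 A

V_A = 220 × 113/505 = 49.228 V; V_B = 220 × 128/505 = 55.762 V; V_C = 220 × 87/505 = 37.901 V.
P_out = V_A I_A + V_B I_B + V_C I_C = 49.228×3.00 + 55.762×3.30 + 37.901×5.68 = 147.68 + 184.02 + 215.28 = 546.98 W.
Ideal ⇒ P_in = P_out, so I_p = P_out/V_p = 546.98/220 = 2.49 A.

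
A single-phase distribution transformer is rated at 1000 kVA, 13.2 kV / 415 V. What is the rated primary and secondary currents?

I_p ≈ 75.8 A, I_s ≈ 2410 A

I_p = S/V_p = 1000000/13200 = 75.8 A.
I_s = S/V_s = 1000000/415 = 2410 A.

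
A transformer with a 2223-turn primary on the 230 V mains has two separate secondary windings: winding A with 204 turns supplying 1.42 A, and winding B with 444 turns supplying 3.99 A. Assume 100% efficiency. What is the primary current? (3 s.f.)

V_A = 230 × 204/2223 = 21.107 V; V_B = 230 × 444/2223 = 45.938 V.
P_out = V_A I_A + V_B I_B = 21.107×1.42 + 45.938×3.99 = 29.971 + 183.29 = 213.26 W.
Ideal ⇒ P_in = P_out, so I_p = P_out/V_p = 213.26/230 = 0.927 A.

I_p ≈ 0.927 A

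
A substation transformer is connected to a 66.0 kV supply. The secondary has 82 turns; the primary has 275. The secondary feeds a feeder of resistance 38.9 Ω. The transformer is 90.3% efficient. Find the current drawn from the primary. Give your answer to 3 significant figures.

V_s = 66000 × 82/275 = 19680 V.
I_s = V_s/R = 19680/38.9 = 505.91 A.
P_out = V_s I_s = 19680 × 505.91 = 9.9564×10^6 W.
P_in = P_out/η = 9.9564×10^6/0.903 = 1.1026×10^7 W.
I_p = P_in/V_p = 1.1026×10^7/66000 = 167 A.

I_p ≈ 167 A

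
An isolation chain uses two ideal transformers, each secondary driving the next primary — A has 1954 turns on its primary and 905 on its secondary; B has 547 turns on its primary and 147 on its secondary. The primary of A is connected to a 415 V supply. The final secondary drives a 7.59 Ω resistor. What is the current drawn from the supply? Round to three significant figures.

I_supply ≈ 0.847 A

After A: V = 415.00 × 905/1954 = 192.21 V.
After B: V = 192.21 × 147/547 = 51.654 V.
I_load = 51.654/7.59 = 6.8055 A, so P_out = 51.654 × 6.8055 = 351.53 W.
All ideal ⇒ P_in = P_out, so I_supply = 351.53/415 = 0.847 A.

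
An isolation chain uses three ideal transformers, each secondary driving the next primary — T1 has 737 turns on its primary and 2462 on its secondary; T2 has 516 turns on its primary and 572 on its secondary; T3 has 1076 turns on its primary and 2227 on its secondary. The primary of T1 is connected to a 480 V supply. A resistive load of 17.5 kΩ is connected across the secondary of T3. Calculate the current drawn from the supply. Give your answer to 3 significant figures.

After T1: V = 480.00 × 2462/737 = 1603.5 V.
After T2: V = 1603.5 × 572/516 = 1777.5 V.
After T3: V = 1777.5 × 2227/1076 = 3678.9 V.
I_load = 3678.9/17500 = 0.21022 A, so P_out = 3678.9 × 0.21022 = 773.38 W.
All ideal ⇒ P_in = P_out, so I_supply = 773.38/480 = 1.61 A.

I_supply ≈ 1.61 A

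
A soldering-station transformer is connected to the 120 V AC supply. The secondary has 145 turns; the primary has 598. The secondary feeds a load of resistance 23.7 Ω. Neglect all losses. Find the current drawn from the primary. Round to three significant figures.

I_p ≈ 0.298 A

V_s = V_p × N_s/N_p = 120 × 145/598 = 29.097 V.
I_s = V_s/R = 29.097/23.7 = 1.2277 A.
For an ideal transformer I_p N_p = I_s N_s, so I_p = 1.2277 × 145/598 = 0.298 A.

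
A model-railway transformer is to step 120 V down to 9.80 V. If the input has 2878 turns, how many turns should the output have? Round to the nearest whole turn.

N_out/N_in = V_out/V_in, so N_out = 2878 × 9.80/120 = 235.0 ≈ 235 turns.

N_out = 235 turns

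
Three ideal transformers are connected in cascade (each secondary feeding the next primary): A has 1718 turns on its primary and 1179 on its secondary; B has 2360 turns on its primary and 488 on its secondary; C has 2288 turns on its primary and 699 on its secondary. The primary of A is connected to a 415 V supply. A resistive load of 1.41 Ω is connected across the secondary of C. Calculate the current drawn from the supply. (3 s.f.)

After A: V = 415.00 × 1179/1718 = 284.80 V.
After B: V = 284.80 × 488/2360 = 58.891 V.
After C: V = 58.891 × 699/2288 = 17.992 V.
I_load = 17.992/1.41 = 12.760 A, so P_out = 17.992 × 12.760 = 229.57 W.
All ideal ⇒ P_in = P_out, so I_supply = 229.57/415 = 0.553 A.

I_supply ≈ 0.553 A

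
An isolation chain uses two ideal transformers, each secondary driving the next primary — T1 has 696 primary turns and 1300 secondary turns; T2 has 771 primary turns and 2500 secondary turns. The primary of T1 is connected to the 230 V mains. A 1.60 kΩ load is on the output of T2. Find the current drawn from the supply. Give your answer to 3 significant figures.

After T1: V = 230.00 × 1300/696 = 429.60 V.
After T2: V = 429.60 × 2500/771 = 1393.0 V.
I_load = 1393.0/1600 = 0.87062 A, so P_out = 1393.0 × 0.87062 = 1212.8 W.
All ideal ⇒ P_in = P_out, so I_supply = 1212.8/230 = 5.27 A.

I_supply ≈ 5.27 A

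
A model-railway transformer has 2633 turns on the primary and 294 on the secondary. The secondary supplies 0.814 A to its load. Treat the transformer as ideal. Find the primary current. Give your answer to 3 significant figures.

For an ideal transformer I_p/I_s = N_s/N_p, so I_p = 0.814 × 294/2633 = 0.0909 A.

I_p ≈ 0.0909 A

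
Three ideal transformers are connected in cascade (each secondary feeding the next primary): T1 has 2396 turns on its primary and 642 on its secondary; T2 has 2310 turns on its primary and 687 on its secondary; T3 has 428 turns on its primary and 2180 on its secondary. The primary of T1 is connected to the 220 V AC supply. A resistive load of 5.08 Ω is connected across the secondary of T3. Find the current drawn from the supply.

I_supply ≈ 7.13 A

Secondary of T1: V = 220.00 × 642/2396 = 58.948 V.
Secondary of T2: V = 58.948 × 687/2310 = 17.531 V.
Secondary of T3: V = 17.531 × 2180/428 = 89.295 V.
I_load = 89.295/5.08 = 17.578 A, so P_out = 89.295 × 17.578 = 1569.6 W.
All ideal ⇒ P_in = P_out, so I_supply = 1569.6/220 = 7.13 A.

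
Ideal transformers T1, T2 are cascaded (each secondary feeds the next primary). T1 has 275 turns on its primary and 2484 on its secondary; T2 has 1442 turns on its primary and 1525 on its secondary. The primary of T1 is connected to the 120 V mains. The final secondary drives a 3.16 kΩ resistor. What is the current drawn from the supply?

I_supply ≈ 3.47 A

After T1: V = 120.00 × 2484/275 = 1083.9 V.
After T2: V = 1083.9 × 1525/1442 = 1146.3 V.
I_load = 1146.3/3160 = 0.36276 A, so P_out = 1146.3 × 0.36276 = 415.84 W.
All ideal ⇒ P_in = P_out, so I_supply = 415.84/120 = 3.47 A.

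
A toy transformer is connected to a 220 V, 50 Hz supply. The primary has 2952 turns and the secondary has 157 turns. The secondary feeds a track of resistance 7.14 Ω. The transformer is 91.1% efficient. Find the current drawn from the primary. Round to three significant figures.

I_p ≈ 0.0957 A

V_s = 220 × 157/2952 = 11.701 V.
I_s = V_s/R = 11.701/7.14 = 1.6387 A.
P_out = V_s I_s = 11.701 × 1.6387 = 19.174 W.
P_in = P_out/η = 19.174/0.911 = 21.047 W.
I_p = P_in/V_p = 21.047/220 = 0.0957 A.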